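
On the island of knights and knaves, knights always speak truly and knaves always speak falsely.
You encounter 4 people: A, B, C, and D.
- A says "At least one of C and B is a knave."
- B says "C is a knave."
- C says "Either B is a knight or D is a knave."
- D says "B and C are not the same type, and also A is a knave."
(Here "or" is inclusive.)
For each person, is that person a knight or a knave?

Knights: A and C. Knaves: B and D.

As a knight, A's statement "at least one of C and B is a knave" should be true; it is.
B (knave): "C is a knave" — False. ✓
C is a knight; "either B is a knight or D is a knave" is true, as required.
D (knave): "B and C are not the same type, and also A is a knave" — False. ✓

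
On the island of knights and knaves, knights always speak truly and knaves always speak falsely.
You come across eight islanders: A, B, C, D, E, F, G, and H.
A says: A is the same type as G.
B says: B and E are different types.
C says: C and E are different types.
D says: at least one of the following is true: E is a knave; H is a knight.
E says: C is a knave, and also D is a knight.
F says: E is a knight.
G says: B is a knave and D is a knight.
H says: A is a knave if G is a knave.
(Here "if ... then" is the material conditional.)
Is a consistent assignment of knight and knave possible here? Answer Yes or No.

Yes

One consistent assignment: A=knight, B=knave, C=knight, D=knight, E=knave, F=knave, G=knight, H=knight.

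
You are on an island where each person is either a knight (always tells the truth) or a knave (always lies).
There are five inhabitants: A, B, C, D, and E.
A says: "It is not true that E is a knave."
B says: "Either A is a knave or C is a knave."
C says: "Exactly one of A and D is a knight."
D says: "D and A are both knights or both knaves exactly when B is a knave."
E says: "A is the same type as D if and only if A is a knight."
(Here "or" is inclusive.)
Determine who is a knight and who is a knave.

A is a knave, B is a knight, C is a knave, D is a knave, and E is a knave.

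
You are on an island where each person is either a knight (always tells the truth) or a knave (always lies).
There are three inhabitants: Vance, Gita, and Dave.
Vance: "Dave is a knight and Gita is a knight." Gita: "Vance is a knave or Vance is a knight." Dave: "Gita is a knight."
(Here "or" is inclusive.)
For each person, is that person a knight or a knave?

Vance is a knight; "Dave is a knight and Gita is a knight" is true, as required.
Gita (knight): "Vance is a knave or Vance is a knight" — true. ✓
Dave is a knight; "Gita is a knight" is true, as required.

Vance is a knight, Gita is a knight, and Dave is a knight.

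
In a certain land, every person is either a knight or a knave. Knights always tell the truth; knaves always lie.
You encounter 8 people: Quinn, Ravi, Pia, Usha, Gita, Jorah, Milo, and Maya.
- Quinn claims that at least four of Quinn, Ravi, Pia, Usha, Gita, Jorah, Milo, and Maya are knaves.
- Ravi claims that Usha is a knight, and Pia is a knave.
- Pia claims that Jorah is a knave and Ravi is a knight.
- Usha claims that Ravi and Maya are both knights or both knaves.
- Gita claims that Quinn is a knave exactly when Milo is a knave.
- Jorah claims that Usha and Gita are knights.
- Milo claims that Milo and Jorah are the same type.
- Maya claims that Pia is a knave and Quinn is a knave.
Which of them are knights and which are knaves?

Knights: Ravi, Usha, Gita, Jorah, and Maya. Knaves: Quinn, Pia, and Milo.

As a knave, Quinn's statement "at least four of Quinn, Ravi, Pia, Usha, Gita, Jorah, Milo, and Maya are knaves" should be false; it is.
Ravi is a knight, and the claim "Usha is a knight, and Pia is a knave" is indeed True.
Pia is a knave, so "Jorah is a knave and Ravi is a knight" must be false — and it is.
Usha is a knight, and the claim "Ravi and Maya are both knights or both knaves" is indeed True.
Gita is a knight, and the claim "Quinn is a knave exactly when Milo is a knave" is indeed True.
Jorah (knight): "Usha and Gita are knights" — True. ✓
As a knave, Milo's statement "Milo and Jorah are the same type" should be false; it is.
Maya is a knight, so "Pia is a knave and Quinn is a knave" must be True — and it is.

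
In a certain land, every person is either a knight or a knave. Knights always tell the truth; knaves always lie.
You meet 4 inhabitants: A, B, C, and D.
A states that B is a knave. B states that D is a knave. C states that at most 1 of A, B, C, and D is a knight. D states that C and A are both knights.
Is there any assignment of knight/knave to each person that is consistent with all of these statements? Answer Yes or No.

No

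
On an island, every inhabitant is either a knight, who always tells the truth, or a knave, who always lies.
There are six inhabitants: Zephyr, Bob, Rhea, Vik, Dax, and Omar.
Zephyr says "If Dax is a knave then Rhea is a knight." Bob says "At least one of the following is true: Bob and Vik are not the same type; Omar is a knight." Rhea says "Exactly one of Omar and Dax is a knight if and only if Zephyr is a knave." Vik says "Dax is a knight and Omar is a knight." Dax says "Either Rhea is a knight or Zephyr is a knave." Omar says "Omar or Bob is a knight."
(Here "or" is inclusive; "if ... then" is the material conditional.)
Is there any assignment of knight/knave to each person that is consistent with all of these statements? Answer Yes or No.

Yes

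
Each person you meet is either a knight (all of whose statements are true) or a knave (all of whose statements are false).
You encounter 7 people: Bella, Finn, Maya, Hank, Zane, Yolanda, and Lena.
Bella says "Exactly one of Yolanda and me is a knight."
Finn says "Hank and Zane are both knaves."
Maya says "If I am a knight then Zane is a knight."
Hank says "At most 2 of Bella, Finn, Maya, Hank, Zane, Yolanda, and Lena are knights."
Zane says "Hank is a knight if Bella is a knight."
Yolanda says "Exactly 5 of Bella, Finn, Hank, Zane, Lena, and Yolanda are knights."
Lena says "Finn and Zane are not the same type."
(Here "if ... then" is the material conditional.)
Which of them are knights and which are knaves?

Bella is a knave; "exactly one of Yolanda and me is a knight" is False, as required.
As a knave, Finn's statement "Hank and Zane are both knaves" should be False; it is.
As a knight, Maya's statement "if I am a knight then Zane is a knight" should be True; it is.
Hank is a knave, so "at most 2 of Bella, Finn, Maya, Hank, Zane, Yolanda, and Lena are knights" must be False — and it is.
As a knight, Zane's statement "Hank is a knight if Bella is a knight" should be True; it is.
Since Yolanda is a knave, "exactly 5 of Bella, Finn, Hank, Zane, Lena, and Yolanda are knights" needs to be False, which holds.
As a knight, Lena's statement "Finn and Zane are not the same type" should be True; it is.

Bella is a knave, Finn is a knave, Maya is a knight, Hank is a knave, Zane is a knight, Yolanda is a knave, and Lena is a knight.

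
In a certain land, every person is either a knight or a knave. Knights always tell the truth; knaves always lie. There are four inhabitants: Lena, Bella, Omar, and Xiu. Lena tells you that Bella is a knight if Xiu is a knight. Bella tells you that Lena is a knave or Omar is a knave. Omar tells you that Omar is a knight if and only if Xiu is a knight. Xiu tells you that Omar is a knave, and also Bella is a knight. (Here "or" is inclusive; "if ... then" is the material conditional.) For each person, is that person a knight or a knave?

Lena is a knight, Bella is a knight, Omar is a knave, and Xiu is a knight.

Lena is a knight, so "Bella is a knight if Xiu is a knight" must be true — and it is.
Bella is a knight, and the claim "Lena is a knave or Omar is a knave" is indeed true.
Omar is a knave, and the claim "Omar is a knight if and only if Xiu is a knight" is indeed false.
Since Xiu is a knight, "Omar is a knave, and also Bella is a knight" needs to be true, which holds.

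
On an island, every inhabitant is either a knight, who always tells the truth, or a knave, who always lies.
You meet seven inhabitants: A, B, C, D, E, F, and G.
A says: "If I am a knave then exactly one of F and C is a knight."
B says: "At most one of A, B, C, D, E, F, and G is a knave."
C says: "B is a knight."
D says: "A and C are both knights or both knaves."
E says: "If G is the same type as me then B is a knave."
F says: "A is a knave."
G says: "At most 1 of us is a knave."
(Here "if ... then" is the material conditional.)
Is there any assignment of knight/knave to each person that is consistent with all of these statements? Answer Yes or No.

Yes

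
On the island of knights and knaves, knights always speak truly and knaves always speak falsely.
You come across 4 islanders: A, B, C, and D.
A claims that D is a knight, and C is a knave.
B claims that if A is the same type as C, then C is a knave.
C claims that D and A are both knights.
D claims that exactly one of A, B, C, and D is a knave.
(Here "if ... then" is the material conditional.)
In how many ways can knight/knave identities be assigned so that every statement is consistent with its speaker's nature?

1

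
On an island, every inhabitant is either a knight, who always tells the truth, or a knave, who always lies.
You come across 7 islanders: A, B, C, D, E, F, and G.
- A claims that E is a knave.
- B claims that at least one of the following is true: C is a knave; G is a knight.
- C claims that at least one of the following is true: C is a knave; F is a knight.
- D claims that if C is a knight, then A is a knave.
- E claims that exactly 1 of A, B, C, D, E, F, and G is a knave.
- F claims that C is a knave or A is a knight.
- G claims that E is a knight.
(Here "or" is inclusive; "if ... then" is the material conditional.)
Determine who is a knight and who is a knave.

Knights: A, C, and F. Knaves: B, D, E, and G.

As a knight, A's statement "E is a knave" should be True; it is.
B (knave): "at least one of the following is true: C is a knave; G is a knight" — False. ✓
Since C is a knight, "at least one of the following is true: C is a knave; F is a knight" needs to be True, which holds.
D is a knave, and the claim "if C is a knight, then A is a knave" is indeed False.
E (knave): "exactly 1 of A, B, C, D, E, F, and G is a knave" — False. ✓
F is a knight, and the claim "C is a knave or A is a knight" is indeed True.
Since G is a knave, "E is a knight" needs to be False, which holds.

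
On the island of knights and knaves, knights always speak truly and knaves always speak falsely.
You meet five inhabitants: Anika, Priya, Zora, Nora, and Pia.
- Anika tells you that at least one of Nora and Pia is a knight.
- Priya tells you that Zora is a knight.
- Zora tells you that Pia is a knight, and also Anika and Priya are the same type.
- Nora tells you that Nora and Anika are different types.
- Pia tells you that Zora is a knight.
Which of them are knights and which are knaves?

Knights: none. Knaves: Anika, Priya, Zora, Nora, and Pia.

Suppose Anika is a knight. Then Anika's statement "at least one of Nora and Pia is a knight" would have to be true. Checking the 16 ways to assign the others, none is consistent with every speaker.
(For instance, with Priya=knave, Zora=knave, Nora=knave, Pia=knave, Anika's claim "at least one of Nora and Pia is a knight" comes out false where it would need to be true.)
So Anika must be a knave, making "at least one of Nora and Pia is a knight" false. Taking Anika=knave, Priya=knave, Zora=knave, Nora=knave, Pia=knave, each remaining statement checks out:
  Priya (knave): "Zora is a knight" — false. ✓
  Zora (knave): "Pia is a knight, and also Anika and Priya are the same type" — false. ✓
  Nora (knave): "Nora and Anika are different types" — false. ✓
  Pia (knave): "Zora is a knight" — false. ✓
This is the unique consistent assignment.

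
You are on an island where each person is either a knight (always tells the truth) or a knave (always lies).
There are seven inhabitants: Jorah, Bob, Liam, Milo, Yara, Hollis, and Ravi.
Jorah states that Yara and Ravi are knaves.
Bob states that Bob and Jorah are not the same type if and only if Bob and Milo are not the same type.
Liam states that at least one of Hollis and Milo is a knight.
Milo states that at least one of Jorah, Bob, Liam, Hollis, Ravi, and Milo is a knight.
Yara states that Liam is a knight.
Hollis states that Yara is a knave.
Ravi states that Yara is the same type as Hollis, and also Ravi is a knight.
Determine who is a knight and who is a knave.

Jorah is a knave; "Yara and Ravi are knaves" is false, as required.
Bob is a knave, and the claim "Bob and Jorah are not the same type if and only if Bob and Milo are not the same type" is indeed false.
Liam (knight): "at least one of Hollis and Milo is a knight" — True. ✓
Milo (knight): "at least one of Jorah, Bob, Liam, Hollis, Ravi, and Milo is a knight" — True. ✓
Yara (knight): "Liam is a knight" — True. ✓
Hollis (knave): "Yara is a knave" — false. ✓
Ravi is a knave, so "Yara is the same type as Hollis, and also Ravi is a knight" must be false — and it is.

Jorah is a knave, Bob is a knave, Liam is a knight, Milo is a knight, Yara is a knight, Hollis is a knave, and Ravi is a knave.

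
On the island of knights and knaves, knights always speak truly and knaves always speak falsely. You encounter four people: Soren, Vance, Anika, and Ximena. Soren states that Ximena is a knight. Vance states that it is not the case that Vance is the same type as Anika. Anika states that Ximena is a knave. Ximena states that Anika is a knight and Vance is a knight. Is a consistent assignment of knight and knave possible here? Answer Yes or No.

No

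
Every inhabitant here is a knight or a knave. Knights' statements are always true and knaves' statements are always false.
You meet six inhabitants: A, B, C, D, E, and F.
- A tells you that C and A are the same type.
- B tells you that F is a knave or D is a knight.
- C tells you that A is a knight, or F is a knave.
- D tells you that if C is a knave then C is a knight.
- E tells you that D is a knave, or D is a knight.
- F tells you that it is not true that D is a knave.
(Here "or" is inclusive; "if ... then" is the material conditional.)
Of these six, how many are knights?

The unique consistent assignment is A=knight, B=knight, C=knight, D=knight, E=knight, F=knight.
That has 6 knights.

6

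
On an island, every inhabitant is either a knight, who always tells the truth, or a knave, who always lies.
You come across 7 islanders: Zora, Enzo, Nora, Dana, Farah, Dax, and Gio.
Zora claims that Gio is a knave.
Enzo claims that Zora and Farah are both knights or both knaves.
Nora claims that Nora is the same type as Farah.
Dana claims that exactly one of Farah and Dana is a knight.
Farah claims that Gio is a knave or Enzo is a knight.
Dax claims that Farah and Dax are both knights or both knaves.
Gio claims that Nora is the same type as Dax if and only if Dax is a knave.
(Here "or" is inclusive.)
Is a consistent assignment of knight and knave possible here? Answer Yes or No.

No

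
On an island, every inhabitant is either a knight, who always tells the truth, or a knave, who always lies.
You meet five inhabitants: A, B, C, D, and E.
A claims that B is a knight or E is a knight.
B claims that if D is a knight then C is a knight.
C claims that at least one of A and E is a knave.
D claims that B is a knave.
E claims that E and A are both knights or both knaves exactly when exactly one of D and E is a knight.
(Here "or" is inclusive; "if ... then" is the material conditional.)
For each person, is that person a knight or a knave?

A is a knight, B is a knight, C is a knave, D is a knave, and E is a knight.

A is a knight, so "B is a knight or E is a knight" must be true — and it is.
B is a knight; "if D is a knight then C is a knight" is true, as required.
As a knave, C's statement "at least one of A and E is a knave" should be false; it is.
Since D is a knave, "B is a knave" needs to be false, which holds.
E (knight): "E and A are both knights or both knaves exactly when exactly one of D and E is a knight" — true. ✓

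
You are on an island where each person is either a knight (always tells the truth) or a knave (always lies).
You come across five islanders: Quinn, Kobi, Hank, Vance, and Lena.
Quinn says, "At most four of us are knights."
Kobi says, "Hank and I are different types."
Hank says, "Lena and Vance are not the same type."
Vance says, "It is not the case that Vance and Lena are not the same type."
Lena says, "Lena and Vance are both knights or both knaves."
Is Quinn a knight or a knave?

Quinn is a knight.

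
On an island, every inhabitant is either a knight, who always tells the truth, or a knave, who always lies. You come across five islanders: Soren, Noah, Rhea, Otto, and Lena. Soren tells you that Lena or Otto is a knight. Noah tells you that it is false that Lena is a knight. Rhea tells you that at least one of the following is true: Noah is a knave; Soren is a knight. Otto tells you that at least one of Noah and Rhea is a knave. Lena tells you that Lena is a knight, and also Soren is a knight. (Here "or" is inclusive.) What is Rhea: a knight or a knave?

Rhea is a knight.

Consistent assignments: {Soren=knight, Noah=knave, Rhea=knight, Otto=knight, Lena=knight}
In every consistent assignment, Rhea is a knight.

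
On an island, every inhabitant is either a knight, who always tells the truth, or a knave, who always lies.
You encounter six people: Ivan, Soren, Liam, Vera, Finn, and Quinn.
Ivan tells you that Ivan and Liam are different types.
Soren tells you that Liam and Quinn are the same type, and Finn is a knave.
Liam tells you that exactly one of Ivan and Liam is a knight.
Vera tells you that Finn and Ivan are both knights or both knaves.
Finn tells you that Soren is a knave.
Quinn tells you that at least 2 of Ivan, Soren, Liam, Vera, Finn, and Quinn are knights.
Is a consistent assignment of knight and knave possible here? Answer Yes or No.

Yes

One consistent assignment: Ivan=knave, Soren=knave, Liam=knave, Vera=knave, Finn=knight, Quinn=knight.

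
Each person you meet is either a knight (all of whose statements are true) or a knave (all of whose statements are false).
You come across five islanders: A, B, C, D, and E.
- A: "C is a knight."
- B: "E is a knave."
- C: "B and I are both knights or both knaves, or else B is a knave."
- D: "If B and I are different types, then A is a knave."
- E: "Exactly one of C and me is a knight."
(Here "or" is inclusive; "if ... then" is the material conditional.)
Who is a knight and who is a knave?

Since A is a knave, "C is a knight" needs to be False, which holds.
B is a knight, so "E is a knave" must be True — and it is.
C (knave): "B and I are both knights or both knaves, or else B is a knave" — False. ✓
D is a knight, so "if B and I are different types, then A is a knave" must be True — and it is.
As a knave, E's statement "exactly one of C and me is a knight" should be False; it is.

Knights: B and D. Knaves: A, C, and E.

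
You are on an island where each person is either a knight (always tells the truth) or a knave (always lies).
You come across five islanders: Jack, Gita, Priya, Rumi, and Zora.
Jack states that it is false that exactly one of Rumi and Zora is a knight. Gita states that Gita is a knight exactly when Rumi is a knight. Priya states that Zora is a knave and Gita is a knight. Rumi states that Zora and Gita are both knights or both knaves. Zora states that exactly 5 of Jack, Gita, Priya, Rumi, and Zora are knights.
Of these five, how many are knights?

1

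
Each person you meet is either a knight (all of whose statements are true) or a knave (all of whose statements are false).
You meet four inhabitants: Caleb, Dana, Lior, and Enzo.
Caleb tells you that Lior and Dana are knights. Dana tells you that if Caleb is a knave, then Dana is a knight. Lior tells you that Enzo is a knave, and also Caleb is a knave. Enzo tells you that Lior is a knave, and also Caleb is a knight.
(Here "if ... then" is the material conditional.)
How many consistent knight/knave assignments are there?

Consistent assignments:
  Caleb=knave, Dana=knave, Lior=knight, Enzo=knave

1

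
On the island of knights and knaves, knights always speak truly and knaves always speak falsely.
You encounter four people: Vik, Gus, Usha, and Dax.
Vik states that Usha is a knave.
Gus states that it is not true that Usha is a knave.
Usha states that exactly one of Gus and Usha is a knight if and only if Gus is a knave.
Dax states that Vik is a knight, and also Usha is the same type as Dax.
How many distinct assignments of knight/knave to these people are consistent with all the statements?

1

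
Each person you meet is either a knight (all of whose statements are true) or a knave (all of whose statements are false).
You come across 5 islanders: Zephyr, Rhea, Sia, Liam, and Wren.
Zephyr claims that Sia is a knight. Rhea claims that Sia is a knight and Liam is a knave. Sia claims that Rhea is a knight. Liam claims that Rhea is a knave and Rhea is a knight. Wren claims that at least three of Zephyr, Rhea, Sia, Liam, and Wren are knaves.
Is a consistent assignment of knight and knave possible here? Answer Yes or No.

One consistent assignment: Zephyr=knight, Rhea=knight, Sia=knight, Liam=knave, Wren=knave.

Yes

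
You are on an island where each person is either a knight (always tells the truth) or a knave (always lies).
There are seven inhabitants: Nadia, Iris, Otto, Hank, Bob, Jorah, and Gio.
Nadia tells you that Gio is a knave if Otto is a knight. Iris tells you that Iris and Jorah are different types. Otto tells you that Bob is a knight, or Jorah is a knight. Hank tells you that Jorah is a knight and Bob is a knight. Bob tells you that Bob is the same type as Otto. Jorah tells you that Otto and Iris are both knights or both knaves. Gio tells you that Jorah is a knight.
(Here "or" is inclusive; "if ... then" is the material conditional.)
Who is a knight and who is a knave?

Knights: Nadia, Otto, and Bob. Knaves: Iris, Hank, Jorah, and Gio.

As a knight, Nadia's statement "Gio is a knave if Otto is a knight" should be True; it is.
Iris is a knave; "Iris and Jorah are different types" is False, as required.
As a knight, Otto's statement "Bob is a knight, or Jorah is a knight" should be True; it is.
Hank (knave): "Jorah is a knight and Bob is a knight" — False. ✓
Since Bob is a knight, "Bob is the same type as Otto" needs to be True, which holds.
Since Jorah is a knave, "Otto and Iris are both knights or both knaves" needs to be False, which holds.
As a knave, Gio's statement "Jorah is a knight" should be False; it is.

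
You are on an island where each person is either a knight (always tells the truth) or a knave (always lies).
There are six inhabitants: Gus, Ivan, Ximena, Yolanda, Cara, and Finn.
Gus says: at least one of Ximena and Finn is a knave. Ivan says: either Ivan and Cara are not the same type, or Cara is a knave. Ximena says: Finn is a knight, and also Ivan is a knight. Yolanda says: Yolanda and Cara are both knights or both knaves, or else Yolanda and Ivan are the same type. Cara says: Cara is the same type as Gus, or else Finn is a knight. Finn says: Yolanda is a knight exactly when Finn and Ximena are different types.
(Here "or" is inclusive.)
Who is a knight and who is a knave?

Gus is a knight, Ivan is a knight, Ximena is a knave, Yolanda is a knight, Cara is a knave, and Finn is a knave.

Gus is a knight, so "at least one of Ximena and Finn is a knave" must be true — and it is.
Ivan is a knight, and the claim "either Ivan and Cara are not the same type, or Cara is a knave" is indeed true.
Ximena (knave): "Finn is a knight, and also Ivan is a knight" — False. ✓
Since Yolanda is a knight, "Yolanda and Cara are both knights or both knaves, or else Yolanda and Ivan are the same type" needs to be true, which holds.
Cara is a knave, and the claim "Cara is the same type as Gus, or else Finn is a knight" is indeed False.
Since Finn is a knave, "Yolanda is a knight exactly when Finn and Ximena are different types" needs to be False, which holds.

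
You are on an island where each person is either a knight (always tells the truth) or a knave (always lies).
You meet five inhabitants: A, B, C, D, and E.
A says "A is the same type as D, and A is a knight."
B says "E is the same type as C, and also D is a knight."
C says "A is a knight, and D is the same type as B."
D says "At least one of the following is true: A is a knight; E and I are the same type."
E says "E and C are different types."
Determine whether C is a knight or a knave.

Consistent assignments: {A=knight, B=knave, C=knave, D=knight, E=knight}; {A=knave, B=knave, C=knave, D=knight, E=knight}; {A=knave, B=knave, C=knave, D=knave, E=knight}
In every consistent assignment, C is a knave.

C is a knave.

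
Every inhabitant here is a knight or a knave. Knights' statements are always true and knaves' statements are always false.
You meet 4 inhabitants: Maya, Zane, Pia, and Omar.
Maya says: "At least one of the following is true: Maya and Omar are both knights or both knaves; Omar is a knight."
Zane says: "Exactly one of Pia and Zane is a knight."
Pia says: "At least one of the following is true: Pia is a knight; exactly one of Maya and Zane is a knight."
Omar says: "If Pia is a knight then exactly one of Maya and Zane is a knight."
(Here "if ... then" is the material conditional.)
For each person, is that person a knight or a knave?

Maya is a knight, Zane is a knight, Pia is a knave, and Omar is a knight.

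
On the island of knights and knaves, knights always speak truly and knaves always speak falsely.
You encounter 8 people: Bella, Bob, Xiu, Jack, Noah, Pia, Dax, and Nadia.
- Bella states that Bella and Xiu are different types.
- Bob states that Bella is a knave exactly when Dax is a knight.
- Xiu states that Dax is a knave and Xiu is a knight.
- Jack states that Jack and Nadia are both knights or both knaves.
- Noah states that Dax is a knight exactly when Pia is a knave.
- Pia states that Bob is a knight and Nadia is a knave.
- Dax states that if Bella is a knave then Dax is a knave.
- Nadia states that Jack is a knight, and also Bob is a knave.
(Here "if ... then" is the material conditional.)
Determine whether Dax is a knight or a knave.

Consistent assignments: {Bella=knight, Bob=knave, Xiu=knave, Jack=knight, Noah=knight, Pia=knave, Dax=knight, Nadia=knight}
In every consistent assignment, Dax is a knight.

Dax is a knight.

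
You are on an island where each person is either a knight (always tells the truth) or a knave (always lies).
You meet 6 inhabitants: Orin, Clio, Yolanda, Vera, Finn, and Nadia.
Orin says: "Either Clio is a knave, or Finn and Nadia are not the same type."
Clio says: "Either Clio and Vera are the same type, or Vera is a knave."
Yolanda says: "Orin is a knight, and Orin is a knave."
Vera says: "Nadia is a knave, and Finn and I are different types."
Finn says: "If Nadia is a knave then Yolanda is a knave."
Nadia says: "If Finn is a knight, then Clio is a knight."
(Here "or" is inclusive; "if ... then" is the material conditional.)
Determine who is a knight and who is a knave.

Orin is a knave, Clio is a knight, Yolanda is a knave, Vera is a knave, Finn is a knight, and Nadia is a knight.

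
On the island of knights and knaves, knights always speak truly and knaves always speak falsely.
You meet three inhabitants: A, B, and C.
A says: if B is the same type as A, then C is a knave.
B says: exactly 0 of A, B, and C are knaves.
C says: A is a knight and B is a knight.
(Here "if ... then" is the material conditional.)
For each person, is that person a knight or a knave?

Knights: A. Knaves: B and C.

A is a knight, so "if B is the same type as A, then C is a knave" must be True — and it is.
B is a knave, so "exactly 0 of A, B, and C are knaves" must be False — and it is.
Since C is a knave, "A is a knight and B is a knight" needs to be False, which holds.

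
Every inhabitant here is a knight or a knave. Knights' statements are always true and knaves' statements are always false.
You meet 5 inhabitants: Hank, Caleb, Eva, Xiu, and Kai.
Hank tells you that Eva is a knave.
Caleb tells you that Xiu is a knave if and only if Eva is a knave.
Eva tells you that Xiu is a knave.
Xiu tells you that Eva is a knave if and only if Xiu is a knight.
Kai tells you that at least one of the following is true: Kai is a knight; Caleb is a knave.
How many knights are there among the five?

The unique consistent assignment is Hank=knight, Caleb=knave, Eva=knave, Xiu=knight, Kai=knight.
That has 3 knights.

3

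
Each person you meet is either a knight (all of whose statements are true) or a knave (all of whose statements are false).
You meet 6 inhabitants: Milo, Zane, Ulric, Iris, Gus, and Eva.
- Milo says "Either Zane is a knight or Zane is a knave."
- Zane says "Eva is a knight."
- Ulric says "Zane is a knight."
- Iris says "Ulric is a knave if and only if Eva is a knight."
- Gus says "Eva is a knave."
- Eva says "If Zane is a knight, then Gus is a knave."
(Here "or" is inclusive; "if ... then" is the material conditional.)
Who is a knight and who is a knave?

Knights: Milo, Zane, Ulric, and Eva. Knaves: Iris and Gus.

Milo (knight): "either Zane is a knight or Zane is a knave" — true. ✓
Zane is a knight; "Eva is a knight" is true, as required.
Ulric is a knight, and the claim "Zane is a knight" is indeed true.
Since Iris is a knave, "Ulric is a knave if and only if Eva is a knight" needs to be false, which holds.
Gus is a knave, so "Eva is a knave" must be false — and it is.
Eva is a knight, and the claim "if Zane is a knight, then Gus is a knave" is indeed true.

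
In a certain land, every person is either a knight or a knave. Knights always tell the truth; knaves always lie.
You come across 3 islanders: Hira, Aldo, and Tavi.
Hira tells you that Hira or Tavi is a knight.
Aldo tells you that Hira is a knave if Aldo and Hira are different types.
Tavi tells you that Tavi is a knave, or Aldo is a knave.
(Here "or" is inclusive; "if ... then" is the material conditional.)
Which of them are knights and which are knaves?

Hira is a knight, Aldo is a knave, and Tavi is a knight.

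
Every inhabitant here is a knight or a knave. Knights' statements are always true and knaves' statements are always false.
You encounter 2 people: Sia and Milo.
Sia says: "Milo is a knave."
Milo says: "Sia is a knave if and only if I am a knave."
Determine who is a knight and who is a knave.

Sia is a knight and Milo is a knave.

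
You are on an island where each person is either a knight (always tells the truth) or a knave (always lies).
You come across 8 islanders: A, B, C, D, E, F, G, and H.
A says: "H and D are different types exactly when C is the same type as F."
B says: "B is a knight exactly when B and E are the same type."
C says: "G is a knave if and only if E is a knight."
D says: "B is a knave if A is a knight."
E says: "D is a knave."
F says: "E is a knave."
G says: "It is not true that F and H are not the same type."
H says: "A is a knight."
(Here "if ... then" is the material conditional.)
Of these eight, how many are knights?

The unique consistent assignment is A=knave, B=knave, C=knave, D=knight, E=knave, F=knight, G=knave, H=knave.
That has 2 knights.

2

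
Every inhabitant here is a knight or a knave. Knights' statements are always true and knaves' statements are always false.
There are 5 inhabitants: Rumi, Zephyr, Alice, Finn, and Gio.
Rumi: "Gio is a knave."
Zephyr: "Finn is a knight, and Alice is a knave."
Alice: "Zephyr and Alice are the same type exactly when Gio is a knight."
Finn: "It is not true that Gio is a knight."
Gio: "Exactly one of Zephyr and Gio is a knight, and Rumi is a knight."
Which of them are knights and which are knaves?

Suppose Rumi is a knave. Then Rumi's statement "Gio is a knave" would have to be false. Checking the 16 ways to assign the others, none is consistent with every speaker.
(For instance, with Zephyr=knave, Alice=knight, Finn=knight, Gio=knave, Rumi's claim "Gio is a knave" comes out true where it would need to be false.)
So Rumi must be a knight, making "Gio is a knave" true. Taking Rumi=knight, Zephyr=knave, Alice=knight, Finn=knight, Gio=knave, each remaining statement checks out:
  Zephyr (knave): "Finn is a knight, and Alice is a knave" — false. ✓
  Alice (knight): "Zephyr and Alice are the same type exactly when Gio is a knight" — true. ✓
  Finn (knight): "it is not true that Gio is a knight" — true. ✓
  Gio (knave): "exactly one of Zephyr and Gio is a knight, and Rumi is a knight" — false. ✓
This is the unique consistent assignment.

Knights: Rumi, Alice, and Finn. Knaves: Zephyr and Gio.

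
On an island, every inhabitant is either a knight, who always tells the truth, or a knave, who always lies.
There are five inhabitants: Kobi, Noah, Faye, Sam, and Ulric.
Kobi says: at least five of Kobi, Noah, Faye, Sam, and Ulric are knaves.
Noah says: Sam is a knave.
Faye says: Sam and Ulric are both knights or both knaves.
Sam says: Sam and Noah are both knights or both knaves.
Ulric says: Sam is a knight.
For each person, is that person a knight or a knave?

Kobi is a knave, Noah is a knight, Faye is a knight, Sam is a knave, and Ulric is a knave.

Kobi is a knave, so "at least five of Kobi, Noah, Faye, Sam, and Ulric are knaves" must be False — and it is.
Noah is a knight; "Sam is a knave" is true, as required.
Faye (knight): "Sam and Ulric are both knights or both knaves" — true. ✓
Sam (knave): "Sam and Noah are both knights or both knaves" — False. ✓
As a knave, Ulric's statement "Sam is a knight" should be False; it is.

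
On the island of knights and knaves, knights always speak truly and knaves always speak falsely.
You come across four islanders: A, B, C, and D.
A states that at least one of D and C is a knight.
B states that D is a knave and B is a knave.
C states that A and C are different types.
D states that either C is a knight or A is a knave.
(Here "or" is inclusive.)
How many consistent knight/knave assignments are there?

0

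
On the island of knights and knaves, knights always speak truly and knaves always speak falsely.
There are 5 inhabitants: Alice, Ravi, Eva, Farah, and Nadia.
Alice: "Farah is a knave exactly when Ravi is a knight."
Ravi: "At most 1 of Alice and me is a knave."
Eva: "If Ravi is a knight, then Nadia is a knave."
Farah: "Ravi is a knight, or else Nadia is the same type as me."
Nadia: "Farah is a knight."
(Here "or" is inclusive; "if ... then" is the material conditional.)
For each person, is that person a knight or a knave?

Alice is a knave, Ravi is a knight, Eva is a knave, Farah is a knight, and Nadia is a knight.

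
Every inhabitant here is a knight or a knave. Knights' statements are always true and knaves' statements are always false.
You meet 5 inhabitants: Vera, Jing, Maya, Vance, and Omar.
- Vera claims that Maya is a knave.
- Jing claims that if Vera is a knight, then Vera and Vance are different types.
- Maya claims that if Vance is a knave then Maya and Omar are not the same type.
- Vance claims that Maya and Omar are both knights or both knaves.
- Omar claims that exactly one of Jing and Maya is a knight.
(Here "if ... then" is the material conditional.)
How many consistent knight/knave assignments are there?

1

Consistent assignments:
  Vera=knave, Jing=knight, Maya=knight, Vance=knave, Omar=knave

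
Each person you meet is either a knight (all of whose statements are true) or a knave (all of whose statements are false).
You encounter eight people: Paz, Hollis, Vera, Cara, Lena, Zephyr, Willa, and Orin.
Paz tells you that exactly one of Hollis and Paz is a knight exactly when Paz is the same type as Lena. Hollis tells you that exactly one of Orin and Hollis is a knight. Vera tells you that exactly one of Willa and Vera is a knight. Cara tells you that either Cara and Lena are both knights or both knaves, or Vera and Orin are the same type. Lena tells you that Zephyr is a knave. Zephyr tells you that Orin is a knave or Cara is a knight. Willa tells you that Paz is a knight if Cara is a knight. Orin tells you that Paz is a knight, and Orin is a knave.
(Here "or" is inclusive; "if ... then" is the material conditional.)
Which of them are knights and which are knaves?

Paz is a knave, Hollis is a knave, Vera is a knave, Cara is a knight, Lena is a knave, Zephyr is a knight, Willa is a knave, and Orin is a knave.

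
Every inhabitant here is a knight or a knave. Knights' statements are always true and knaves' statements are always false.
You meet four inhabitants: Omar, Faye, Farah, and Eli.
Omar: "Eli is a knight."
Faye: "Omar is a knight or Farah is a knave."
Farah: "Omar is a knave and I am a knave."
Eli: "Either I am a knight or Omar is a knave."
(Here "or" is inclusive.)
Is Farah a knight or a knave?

Farah is a knave.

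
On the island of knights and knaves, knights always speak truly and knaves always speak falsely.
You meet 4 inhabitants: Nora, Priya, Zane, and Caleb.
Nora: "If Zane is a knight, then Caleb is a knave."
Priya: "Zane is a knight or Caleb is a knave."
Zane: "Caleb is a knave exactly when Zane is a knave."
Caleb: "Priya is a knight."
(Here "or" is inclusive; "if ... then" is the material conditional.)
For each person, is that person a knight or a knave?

Nora is a knave, Priya is a knight, Zane is a knight, and Caleb is a knight.

Since Nora is a knave, "if Zane is a knight, then Caleb is a knave" needs to be False, which holds.
Priya is a knight, so "Zane is a knight or Caleb is a knave" must be true — and it is.
Since Zane is a knight, "Caleb is a knave exactly when Zane is a knave" needs to be true, which holds.
Caleb is a knight, so "Priya is a knight" must be true — and it is.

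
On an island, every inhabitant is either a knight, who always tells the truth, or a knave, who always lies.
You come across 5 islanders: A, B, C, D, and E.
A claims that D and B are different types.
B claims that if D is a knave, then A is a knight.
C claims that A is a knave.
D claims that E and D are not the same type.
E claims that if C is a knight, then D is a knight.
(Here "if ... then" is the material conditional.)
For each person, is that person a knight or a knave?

A is a knave, B is a knave, C is a knight, D is a knave, and E is a knave.

A is a knave, so "D and B are different types" must be false — and it is.
B is a knave, so "if D is a knave, then A is a knight" must be false — and it is.
C is a knight, and the claim "A is a knave" is indeed true.
D is a knave, so "E and D are not the same type" must be false — and it is.
E (knave): "if C is a knight, then D is a knight" — false. ✓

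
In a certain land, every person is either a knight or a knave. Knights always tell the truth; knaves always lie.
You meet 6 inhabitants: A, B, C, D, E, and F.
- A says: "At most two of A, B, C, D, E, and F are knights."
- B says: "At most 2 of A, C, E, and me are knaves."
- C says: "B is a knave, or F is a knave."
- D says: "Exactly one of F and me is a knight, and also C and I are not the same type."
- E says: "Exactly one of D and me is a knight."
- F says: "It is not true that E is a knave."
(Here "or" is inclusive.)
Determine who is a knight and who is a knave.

A is a knave, B is a knight, C is a knave, D is a knave, E is a knight, and F is a knight.

A is a knave; "at most two of A, B, C, D, E, and F are knights" is false, as required.
Since B is a knight, "at most 2 of A, C, E, and me are knaves" needs to be true, which holds.
C is a knave, so "B is a knave, or F is a knave" must be false — and it is.
D (knave): "exactly one of F and me is a knight, and also C and I are not the same type" — false. ✓
E (knight): "exactly one of D and me is a knight" — true. ✓
As a knight, F's statement "it is not true that E is a knave" should be true; it is.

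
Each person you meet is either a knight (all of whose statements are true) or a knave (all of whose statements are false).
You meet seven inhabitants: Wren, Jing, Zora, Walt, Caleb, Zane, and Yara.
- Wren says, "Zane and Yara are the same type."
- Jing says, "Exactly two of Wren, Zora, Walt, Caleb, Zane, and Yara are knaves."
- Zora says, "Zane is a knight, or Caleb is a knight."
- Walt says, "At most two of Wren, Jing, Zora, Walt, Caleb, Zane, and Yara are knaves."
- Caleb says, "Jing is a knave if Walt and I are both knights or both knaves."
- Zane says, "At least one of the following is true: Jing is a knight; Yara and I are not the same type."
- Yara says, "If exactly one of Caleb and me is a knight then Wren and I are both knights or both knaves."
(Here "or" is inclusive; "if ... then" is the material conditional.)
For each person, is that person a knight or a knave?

Since Wren is a knight, "Zane and Yara are the same type" needs to be True, which holds.
Jing is a knave; "exactly two of Wren, Zora, Walt, Caleb, Zane, and Yara are knaves" is false, as required.
Zora is a knight, so "Zane is a knight, or Caleb is a knight" must be True — and it is.
Walt (knave): "at most two of Wren, Jing, Zora, Walt, Caleb, Zane, and Yara are knaves" — false. ✓
As a knight, Caleb's statement "Jing is a knave if Walt and I are both knights or both knaves" should be True; it is.
Zane is a knave, so "at least one of the following is true: Jing is a knight; Yara and I are not the same type" must be false — and it is.
Yara is a knave, so "if exactly one of Caleb and me is a knight then Wren and I are both knights or both knaves" must be false — and it is.

Wren is a knight, Jing is a knave, Zora is a knight, Walt is a knave, Caleb is a knight, Zane is a knave, and Yara is a knave.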